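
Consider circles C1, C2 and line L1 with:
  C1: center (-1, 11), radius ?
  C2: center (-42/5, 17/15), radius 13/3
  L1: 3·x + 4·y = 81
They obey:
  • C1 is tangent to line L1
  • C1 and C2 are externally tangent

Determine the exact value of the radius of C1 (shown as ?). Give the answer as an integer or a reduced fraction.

1. [C1‖L1]  r_C1² − 64 = 0  ⇒  r_C1 = 8 (r>0 drops 1)
2. [ext C1·C2]  r_C1² + (26/3)r_C1 − 400/3 = 0  ⇒  r_C1 = 8 (r>0 drops 1)

8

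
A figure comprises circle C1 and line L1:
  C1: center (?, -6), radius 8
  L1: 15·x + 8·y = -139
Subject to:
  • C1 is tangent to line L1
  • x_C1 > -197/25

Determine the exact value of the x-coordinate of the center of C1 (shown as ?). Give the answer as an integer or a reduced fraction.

1. [C1‖L1]  x_C1² + (182/15)x_C1 − 227/5 = 0  ⇒  x_C1 = -227/15 or 3
2. given x_C1 > -197/25: keep 3

3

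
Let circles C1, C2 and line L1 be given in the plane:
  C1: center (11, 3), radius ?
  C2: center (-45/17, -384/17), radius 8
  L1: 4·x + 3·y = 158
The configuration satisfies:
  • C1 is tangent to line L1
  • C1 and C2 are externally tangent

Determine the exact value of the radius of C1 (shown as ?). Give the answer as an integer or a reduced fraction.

1. [C1‖L1]  r_C1² − 441 = 0  ⇒  r_C1 = 21 (r>0 drops 1)
2. [ext C1·C2]  r_C1² + 16r_C1 − 777 = 0  ⇒  r_C1 = 21 (r>0 drops 1)

21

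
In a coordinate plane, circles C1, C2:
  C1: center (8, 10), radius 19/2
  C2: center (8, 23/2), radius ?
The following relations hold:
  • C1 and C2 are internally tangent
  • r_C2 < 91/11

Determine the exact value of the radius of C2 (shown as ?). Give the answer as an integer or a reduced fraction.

8

1. [int C1,C2]  r_C2² − 19r_C2 + 88 = 0  ⇒  r_C2 = 8 or 11
2. given r_C2 < 91/11: keep 8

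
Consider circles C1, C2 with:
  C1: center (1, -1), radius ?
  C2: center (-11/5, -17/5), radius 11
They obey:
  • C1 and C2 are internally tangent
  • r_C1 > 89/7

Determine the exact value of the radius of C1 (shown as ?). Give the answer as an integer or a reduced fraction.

1. [int C1,C2]  r_C1² − 22r_C1 + 105 = 0  ⇒  r_C1 = 7 or 15
2. given r_C1 > 89/7: keep 15

15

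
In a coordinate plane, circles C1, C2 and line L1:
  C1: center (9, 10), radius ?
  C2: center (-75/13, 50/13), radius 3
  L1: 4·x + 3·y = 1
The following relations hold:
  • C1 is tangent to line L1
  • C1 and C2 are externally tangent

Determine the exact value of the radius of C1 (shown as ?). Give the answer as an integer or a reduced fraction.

1. [C1‖L1]  r_C1² − 169 = 0  ⇒  r_C1 = 13 (r>0 drops 1)
2. [ext C1·C2]  r_C1² + 6r_C1 − 247 = 0  ⇒  r_C1 = 13 (r>0 drops 1)

13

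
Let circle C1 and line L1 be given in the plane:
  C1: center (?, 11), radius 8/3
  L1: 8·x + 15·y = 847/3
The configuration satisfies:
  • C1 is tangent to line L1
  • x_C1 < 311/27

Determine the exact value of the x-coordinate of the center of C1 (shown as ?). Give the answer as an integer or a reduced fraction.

9

1. [C1‖L1]  x_C1² − (88/3)x_C1 + 183 = 0  ⇒  x_C1 = 9 or 61/3
2. given x_C1 < 311/27: keep 9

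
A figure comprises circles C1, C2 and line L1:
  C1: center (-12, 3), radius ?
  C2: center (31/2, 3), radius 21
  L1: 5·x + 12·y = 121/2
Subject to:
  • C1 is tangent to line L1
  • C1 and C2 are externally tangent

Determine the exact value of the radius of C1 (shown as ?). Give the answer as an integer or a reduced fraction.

1. [C1‖L1]  r_C1² − 169/4 = 0  ⇒  r_C1 = 13/2 (r>0 drops 1)
2. [ext C1·C2]  r_C1² + 42r_C1 − 1261/4 = 0  ⇒  r_C1 = 13/2 (r>0 drops 1)

13/2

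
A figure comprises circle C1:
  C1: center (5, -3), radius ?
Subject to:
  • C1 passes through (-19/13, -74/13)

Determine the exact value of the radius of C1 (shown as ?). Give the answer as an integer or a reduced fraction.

7

1. [C1∋P]  r_C1² − 49 = 0  ⇒  r_C1 = 7 (r>0 drops 1)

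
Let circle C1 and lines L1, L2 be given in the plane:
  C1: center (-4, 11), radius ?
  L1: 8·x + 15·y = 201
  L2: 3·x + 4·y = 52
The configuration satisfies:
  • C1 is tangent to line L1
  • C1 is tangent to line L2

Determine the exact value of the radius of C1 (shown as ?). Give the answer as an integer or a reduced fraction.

1. [C1‖L1]  r_C1² − 16 = 0  ⇒  r_C1 = 4 (r>0 drops 1)
2. [C1‖L2]  r_C1² − 16 = 0  ⇒  r_C1 = 4 (r>0 drops 1)

4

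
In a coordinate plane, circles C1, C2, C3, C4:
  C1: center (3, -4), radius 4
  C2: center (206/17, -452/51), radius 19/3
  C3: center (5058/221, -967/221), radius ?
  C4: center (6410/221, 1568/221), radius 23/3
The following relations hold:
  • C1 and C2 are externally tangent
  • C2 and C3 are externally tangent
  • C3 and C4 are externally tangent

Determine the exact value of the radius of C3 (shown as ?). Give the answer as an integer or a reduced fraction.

1. [ext C2·C3]  r_C3² + (38/3)r_C3 − 96 = 0  ⇒  r_C3 = 16/3 (r>0 drops 1)
2. [ext C3·C4]  r_C3² + (46/3)r_C3 − 992/9 = 0  ⇒  r_C3 = 16/3 (r>0 drops 1)

16/3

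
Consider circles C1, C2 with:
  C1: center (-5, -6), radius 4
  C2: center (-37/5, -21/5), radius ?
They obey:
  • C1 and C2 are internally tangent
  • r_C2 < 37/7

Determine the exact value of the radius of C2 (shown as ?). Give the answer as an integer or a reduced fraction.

1

1. [int C1,C2]  r_C2² − 8r_C2 + 7 = 0  ⇒  r_C2 = 1 or 7
2. given r_C2 < 37/7: keep 1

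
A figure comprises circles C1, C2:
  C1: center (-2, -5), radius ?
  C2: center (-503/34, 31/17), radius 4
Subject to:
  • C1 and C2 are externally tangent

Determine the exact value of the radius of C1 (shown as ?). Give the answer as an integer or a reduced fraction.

21/2

1. [ext C1·C2]  r_C1² + 8r_C1 − 777/4 = 0  ⇒  r_C1 = 21/2 (r>0 drops 1)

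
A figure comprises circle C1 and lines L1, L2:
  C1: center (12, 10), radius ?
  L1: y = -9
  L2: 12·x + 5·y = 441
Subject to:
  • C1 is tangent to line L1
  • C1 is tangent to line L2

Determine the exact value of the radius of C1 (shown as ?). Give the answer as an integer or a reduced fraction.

1. [C1‖L1]  r_C1² − 361 = 0  ⇒  r_C1 = 19 (r>0 drops 1)
2. [C1‖L2]  r_C1² − 361 = 0  ⇒  r_C1 = 19 (r>0 drops 1)

19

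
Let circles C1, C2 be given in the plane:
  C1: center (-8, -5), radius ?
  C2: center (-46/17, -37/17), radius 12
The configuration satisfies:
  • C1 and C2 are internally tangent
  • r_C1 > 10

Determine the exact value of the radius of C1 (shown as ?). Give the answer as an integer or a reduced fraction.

1. [int C1,C2]  r_C1² − 24r_C1 + 108 = 0  ⇒  r_C1 = 6 or 18
2. given r_C1 > 10: keep 18

18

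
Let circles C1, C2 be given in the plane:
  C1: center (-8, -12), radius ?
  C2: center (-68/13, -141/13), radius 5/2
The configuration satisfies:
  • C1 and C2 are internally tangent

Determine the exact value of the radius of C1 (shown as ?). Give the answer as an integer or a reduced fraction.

11/2

1. [int C1,C2]  r_C1² − 5r_C1 − 11/4 = 0  ⇒  r_C1 = 11/2 (r>0 drops 1)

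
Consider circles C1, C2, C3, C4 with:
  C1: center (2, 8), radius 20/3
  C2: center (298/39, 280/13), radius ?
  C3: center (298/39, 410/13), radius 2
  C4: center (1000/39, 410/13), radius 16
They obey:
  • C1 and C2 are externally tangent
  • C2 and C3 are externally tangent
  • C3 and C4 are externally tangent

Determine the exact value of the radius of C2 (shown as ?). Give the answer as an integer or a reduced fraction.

1. [ext C1·C2]  r_C2² + (40/3)r_C2 − 512/3 = 0  ⇒  r_C2 = 8 (r>0 drops 1)
2. [ext C2·C3]  r_C2² + 4r_C2 − 96 = 0  ⇒  r_C2 = 8 (r>0 drops 1)

8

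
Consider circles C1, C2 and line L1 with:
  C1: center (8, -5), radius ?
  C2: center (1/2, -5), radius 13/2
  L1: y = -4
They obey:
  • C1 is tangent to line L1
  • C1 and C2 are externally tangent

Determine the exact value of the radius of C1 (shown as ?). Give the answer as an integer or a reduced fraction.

1. [C1‖L1]  r_C1² − 1 = 0  ⇒  r_C1 = 1 (r>0 drops 1)
2. [ext C1·C2]  r_C1² + 13r_C1 − 14 = 0  ⇒  r_C1 = 1 (r>0 drops 1)

1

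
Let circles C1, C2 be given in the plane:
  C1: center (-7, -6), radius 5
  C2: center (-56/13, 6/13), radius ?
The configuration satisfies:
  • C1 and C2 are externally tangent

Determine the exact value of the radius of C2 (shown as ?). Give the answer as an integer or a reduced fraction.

2

1. [ext C1·C2]  r_C2² + 10r_C2 − 24 = 0  ⇒  r_C2 = 2 (r>0 drops 1)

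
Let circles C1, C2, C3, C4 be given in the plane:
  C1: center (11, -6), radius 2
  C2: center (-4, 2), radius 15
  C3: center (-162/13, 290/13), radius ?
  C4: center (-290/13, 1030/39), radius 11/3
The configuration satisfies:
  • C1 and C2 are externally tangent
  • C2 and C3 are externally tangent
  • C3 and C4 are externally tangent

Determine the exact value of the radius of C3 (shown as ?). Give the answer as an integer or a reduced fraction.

1. [ext C2·C3]  r_C3² + 30r_C3 − 259 = 0  ⇒  r_C3 = 7 (r>0 drops 1)
2. [ext C3·C4]  r_C3² + (22/3)r_C3 − 301/3 = 0  ⇒  r_C3 = 7 (r>0 drops 1)

7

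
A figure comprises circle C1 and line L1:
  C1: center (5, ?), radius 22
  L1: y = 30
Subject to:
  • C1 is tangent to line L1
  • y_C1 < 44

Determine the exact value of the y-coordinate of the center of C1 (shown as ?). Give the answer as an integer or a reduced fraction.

1. [C1‖L1]  y_C1² − 60y_C1 + 416 = 0  ⇒  y_C1 = 8 or 52
2. given y_C1 < 44: keep 8

8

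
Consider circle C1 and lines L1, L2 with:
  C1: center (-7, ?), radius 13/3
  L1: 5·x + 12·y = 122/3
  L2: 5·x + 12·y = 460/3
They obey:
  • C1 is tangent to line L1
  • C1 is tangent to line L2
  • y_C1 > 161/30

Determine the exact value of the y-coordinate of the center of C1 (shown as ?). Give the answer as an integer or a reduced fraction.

11

1. [C1‖L1]  y_C1² − (227/18)y_C1 + 319/18 = 0  ⇒  y_C1 = 29/18 or 11
2. [C1‖L2]  y_C1² − (565/18)y_C1 + 4037/18 = 0  ⇒  y_C1 = 11 or 367/18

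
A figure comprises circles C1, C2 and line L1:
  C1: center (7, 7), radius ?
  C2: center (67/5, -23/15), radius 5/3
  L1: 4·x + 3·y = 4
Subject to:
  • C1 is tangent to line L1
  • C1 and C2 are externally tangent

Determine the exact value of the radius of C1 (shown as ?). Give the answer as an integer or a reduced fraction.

9

1. [C1‖L1]  r_C1² − 81 = 0  ⇒  r_C1 = 9 (r>0 drops 1)
2. [ext C1·C2]  r_C1² + (10/3)r_C1 − 111 = 0  ⇒  r_C1 = 9 (r>0 drops 1)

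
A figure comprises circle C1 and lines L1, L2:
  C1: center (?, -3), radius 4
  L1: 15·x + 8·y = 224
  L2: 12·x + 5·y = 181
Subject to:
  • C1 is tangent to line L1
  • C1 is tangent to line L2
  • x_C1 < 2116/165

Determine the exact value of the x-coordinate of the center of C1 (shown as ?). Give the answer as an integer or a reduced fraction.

1. [C1‖L1]  x_C1² − (496/15)x_C1 + 1264/5 = 0  ⇒  x_C1 = 12 or 316/15
2. [C1‖L2]  x_C1² − (98/3)x_C1 + 248 = 0  ⇒  x_C1 = 12 or 62/3

12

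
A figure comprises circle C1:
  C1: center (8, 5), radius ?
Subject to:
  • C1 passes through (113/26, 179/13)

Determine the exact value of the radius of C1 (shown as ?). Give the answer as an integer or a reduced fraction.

19/2

1. [C1∋P]  r_C1² − 361/4 = 0  ⇒  r_C1 = 19/2 (r>0 drops 1)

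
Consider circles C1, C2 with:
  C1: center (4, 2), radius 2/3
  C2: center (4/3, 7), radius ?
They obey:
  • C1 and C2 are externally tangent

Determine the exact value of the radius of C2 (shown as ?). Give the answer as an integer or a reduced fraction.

5

1. [ext C1·C2]  r_C2² + (4/3)r_C2 − 95/3 = 0  ⇒  r_C2 = 5 (r>0 drops 1)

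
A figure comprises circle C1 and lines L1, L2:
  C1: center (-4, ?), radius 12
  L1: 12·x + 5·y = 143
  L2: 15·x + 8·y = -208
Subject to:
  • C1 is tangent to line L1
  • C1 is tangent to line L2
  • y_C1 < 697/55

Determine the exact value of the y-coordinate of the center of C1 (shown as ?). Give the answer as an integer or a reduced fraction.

7

1. [C1‖L1]  y_C1² − (382/5)y_C1 + 2429/5 = 0  ⇒  y_C1 = 7 or 347/5
2. [C1‖L2]  y_C1² + 37y_C1 − 308 = 0  ⇒  y_C1 = -44 or 7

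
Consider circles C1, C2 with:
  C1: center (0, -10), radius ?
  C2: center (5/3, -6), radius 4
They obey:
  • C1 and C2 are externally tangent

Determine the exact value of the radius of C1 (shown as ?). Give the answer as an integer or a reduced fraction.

1/3

1. [ext C1·C2]  r_C1² + 8r_C1 − 25/9 = 0  ⇒  r_C1 = 1/3 (r>0 drops 1)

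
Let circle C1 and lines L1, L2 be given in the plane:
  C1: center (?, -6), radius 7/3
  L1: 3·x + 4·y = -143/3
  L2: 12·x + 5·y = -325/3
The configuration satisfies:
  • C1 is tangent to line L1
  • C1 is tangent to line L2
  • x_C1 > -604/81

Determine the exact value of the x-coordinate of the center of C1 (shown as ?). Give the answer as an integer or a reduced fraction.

-4

1. [C1‖L1]  x_C1² + (142/9)x_C1 + 424/9 = 0  ⇒  x_C1 = -106/9 or -4
2. [C1‖L2]  x_C1² + (235/18)x_C1 + 326/9 = 0  ⇒  x_C1 = -163/18 or -4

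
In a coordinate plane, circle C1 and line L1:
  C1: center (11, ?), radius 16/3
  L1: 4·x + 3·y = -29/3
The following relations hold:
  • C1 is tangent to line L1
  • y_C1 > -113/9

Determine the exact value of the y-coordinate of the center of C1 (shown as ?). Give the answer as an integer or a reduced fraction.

1. [C1‖L1]  y_C1² + (322/9)y_C1 + 241 = 0  ⇒  y_C1 = -241/9 or -9
2. given y_C1 > -113/9: keep -9

-9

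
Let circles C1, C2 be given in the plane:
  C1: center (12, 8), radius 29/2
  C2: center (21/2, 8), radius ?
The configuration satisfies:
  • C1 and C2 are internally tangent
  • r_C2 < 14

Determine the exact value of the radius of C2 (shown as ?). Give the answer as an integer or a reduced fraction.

13

1. [int C1,C2]  r_C2² − 29r_C2 + 208 = 0  ⇒  r_C2 = 13 or 16
2. given r_C2 < 14: keep 13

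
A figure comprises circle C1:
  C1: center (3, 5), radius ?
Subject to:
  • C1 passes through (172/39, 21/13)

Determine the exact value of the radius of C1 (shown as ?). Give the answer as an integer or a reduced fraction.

1. [C1∋P]  r_C1² − 121/9 = 0  ⇒  r_C1 = 11/3 (r>0 drops 1)

11/3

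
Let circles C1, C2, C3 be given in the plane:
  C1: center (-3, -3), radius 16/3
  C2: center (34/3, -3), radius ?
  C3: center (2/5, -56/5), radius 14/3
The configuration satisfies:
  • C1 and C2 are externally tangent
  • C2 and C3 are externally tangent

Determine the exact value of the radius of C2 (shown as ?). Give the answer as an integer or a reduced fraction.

1. [ext C1·C2]  r_C2² + (32/3)r_C2 − 177 = 0  ⇒  r_C2 = 9 (r>0 drops 1)
2. [ext C2·C3]  r_C2² + (28/3)r_C2 − 165 = 0  ⇒  r_C2 = 9 (r>0 drops 1)

9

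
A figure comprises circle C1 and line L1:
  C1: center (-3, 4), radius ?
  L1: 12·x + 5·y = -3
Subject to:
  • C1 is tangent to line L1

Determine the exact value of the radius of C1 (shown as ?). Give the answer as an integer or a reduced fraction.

1

1. [C1‖L1]  r_C1² − 1 = 0  ⇒  r_C1 = 1 (r>0 drops 1)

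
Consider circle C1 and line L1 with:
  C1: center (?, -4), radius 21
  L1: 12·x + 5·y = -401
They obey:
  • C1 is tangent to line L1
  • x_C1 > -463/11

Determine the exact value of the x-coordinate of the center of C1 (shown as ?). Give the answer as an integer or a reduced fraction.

1. [C1‖L1]  x_C1² + (127/2)x_C1 + 981/2 = 0  ⇒  x_C1 = -109/2 or -9
2. given x_C1 > -463/11: keep -9

-9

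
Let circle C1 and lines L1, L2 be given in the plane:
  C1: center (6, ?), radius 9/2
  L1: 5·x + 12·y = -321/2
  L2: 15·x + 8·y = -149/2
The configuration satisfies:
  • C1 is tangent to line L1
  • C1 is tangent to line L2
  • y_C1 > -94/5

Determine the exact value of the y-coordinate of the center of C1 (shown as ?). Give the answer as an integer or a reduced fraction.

-11

1. [C1‖L1]  y_C1² + (127/4)y_C1 + 913/4 = 0  ⇒  y_C1 = -83/4 or -11
2. [C1‖L2]  y_C1² + (329/8)y_C1 + 2651/8 = 0  ⇒  y_C1 = -241/8 or -11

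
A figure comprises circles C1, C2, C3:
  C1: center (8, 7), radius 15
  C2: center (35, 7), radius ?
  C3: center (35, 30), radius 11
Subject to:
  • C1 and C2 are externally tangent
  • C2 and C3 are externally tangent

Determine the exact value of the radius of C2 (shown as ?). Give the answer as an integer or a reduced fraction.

1. [ext C1·C2]  r_C2² + 30r_C2 − 504 = 0  ⇒  r_C2 = 12 (r>0 drops 1)
2. [ext C2·C3]  r_C2² + 22r_C2 − 408 = 0  ⇒  r_C2 = 12 (r>0 drops 1)

12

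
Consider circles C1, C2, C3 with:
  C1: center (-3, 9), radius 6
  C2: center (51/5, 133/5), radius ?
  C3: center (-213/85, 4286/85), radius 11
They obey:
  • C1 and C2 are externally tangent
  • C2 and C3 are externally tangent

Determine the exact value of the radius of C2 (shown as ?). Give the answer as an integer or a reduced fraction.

1. [ext C1·C2]  r_C2² + 12r_C2 − 448 = 0  ⇒  r_C2 = 16 (r>0 drops 1)
2. [ext C2·C3]  r_C2² + 22r_C2 − 608 = 0  ⇒  r_C2 = 16 (r>0 drops 1)

16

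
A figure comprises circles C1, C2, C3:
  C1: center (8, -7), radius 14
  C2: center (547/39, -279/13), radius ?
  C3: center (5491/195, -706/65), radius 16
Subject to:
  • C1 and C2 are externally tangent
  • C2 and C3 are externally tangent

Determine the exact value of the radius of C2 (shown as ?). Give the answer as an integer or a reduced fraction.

5/3

1. [ext C1·C2]  r_C2² + 28r_C2 − 445/9 = 0  ⇒  r_C2 = 5/3 (r>0 drops 1)
2. [ext C2·C3]  r_C2² + 32r_C2 − 505/9 = 0  ⇒  r_C2 = 5/3 (r>0 drops 1)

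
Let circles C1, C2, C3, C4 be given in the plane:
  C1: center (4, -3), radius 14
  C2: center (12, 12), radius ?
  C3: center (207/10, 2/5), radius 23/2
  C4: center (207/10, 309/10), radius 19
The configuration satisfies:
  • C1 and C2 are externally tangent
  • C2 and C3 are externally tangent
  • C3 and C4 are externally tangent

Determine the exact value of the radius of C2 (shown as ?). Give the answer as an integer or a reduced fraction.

3

1. [ext C1·C2]  r_C2² + 28r_C2 − 93 = 0  ⇒  r_C2 = 3 (r>0 drops 1)
2. [ext C2·C3]  r_C2² + 23r_C2 − 78 = 0  ⇒  r_C2 = 3 (r>0 drops 1)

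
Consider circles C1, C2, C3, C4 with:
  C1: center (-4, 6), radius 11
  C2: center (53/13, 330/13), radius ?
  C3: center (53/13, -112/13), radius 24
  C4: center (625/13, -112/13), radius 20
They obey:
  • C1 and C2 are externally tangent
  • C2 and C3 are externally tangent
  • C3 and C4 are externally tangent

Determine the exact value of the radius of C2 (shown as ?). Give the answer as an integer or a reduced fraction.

1. [ext C1·C2]  r_C2² + 22r_C2 − 320 = 0  ⇒  r_C2 = 10 (r>0 drops 1)
2. [ext C2·C3]  r_C2² + 48r_C2 − 580 = 0  ⇒  r_C2 = 10 (r>0 drops 1)

10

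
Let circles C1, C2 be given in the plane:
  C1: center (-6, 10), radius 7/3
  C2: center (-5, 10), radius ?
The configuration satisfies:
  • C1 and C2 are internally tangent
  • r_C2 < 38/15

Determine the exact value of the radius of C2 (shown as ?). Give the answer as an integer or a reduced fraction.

4/3

1. [int C1,C2]  r_C2² − (14/3)r_C2 + 40/9 = 0  ⇒  r_C2 = 4/3 or 10/3
2. given r_C2 < 38/15: keep 4/3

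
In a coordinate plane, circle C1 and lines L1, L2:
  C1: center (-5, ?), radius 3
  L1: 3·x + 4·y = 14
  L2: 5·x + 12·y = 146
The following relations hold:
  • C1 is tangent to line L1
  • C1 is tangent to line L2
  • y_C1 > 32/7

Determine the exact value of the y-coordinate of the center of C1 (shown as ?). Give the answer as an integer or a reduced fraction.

11

1. [C1‖L1]  y_C1² − (29/2)y_C1 + 77/2 = 0  ⇒  y_C1 = 7/2 or 11
2. [C1‖L2]  y_C1² − (57/2)y_C1 + 385/2 = 0  ⇒  y_C1 = 11 or 35/2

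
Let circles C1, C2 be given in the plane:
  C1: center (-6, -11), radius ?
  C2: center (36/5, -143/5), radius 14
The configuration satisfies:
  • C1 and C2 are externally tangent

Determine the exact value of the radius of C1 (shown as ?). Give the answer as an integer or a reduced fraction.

8

1. [ext C1·C2]  r_C1² + 28r_C1 − 288 = 0  ⇒  r_C1 = 8 (r>0 drops 1)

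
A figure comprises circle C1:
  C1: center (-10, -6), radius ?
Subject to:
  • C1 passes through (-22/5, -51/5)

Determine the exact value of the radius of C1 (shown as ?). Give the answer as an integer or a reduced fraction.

1. [C1∋P]  r_C1² − 49 = 0  ⇒  r_C1 = 7 (r>0 drops 1)

7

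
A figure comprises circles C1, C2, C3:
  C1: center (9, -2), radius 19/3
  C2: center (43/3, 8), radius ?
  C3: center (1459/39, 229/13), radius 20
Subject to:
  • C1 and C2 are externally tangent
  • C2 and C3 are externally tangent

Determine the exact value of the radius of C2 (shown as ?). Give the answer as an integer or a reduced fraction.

1. [ext C1·C2]  r_C2² + (38/3)r_C2 − 265/3 = 0  ⇒  r_C2 = 5 (r>0 drops 1)
2. [ext C2·C3]  r_C2² + 40r_C2 − 225 = 0  ⇒  r_C2 = 5 (r>0 drops 1)

5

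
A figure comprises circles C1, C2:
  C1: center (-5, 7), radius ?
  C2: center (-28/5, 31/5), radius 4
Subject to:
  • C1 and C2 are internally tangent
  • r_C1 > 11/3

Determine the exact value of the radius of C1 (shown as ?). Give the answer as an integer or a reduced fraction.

1. [int C1,C2]  r_C1² − 8r_C1 + 15 = 0  ⇒  r_C1 = 3 or 5
2. given r_C1 > 11/3: keep 5

5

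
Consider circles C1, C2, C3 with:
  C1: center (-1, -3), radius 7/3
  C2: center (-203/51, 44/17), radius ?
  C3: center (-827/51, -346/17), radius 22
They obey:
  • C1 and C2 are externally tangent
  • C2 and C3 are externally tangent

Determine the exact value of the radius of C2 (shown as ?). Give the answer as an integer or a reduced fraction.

4

1. [ext C1·C2]  r_C2² + (14/3)r_C2 − 104/3 = 0  ⇒  r_C2 = 4 (r>0 drops 1)
2. [ext C2·C3]  r_C2² + 44r_C2 − 192 = 0  ⇒  r_C2 = 4 (r>0 drops 1)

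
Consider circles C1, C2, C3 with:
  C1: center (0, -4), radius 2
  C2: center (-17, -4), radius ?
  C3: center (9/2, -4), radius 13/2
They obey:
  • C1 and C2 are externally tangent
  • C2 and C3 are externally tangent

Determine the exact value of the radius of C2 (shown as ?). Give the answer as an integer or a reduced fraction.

1. [ext C1·C2]  r_C2² + 4r_C2 − 285 = 0  ⇒  r_C2 = 15 (r>0 drops 1)
2. [ext C2·C3]  r_C2² + 13r_C2 − 420 = 0  ⇒  r_C2 = 15 (r>0 drops 1)

15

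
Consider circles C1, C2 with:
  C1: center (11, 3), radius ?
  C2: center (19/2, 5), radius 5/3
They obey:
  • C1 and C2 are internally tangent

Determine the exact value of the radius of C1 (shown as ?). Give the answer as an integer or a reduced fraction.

1. [int C1,C2]  r_C1² − (10/3)r_C1 − 125/36 = 0  ⇒  r_C1 = 25/6 (r>0 drops 1)

25/6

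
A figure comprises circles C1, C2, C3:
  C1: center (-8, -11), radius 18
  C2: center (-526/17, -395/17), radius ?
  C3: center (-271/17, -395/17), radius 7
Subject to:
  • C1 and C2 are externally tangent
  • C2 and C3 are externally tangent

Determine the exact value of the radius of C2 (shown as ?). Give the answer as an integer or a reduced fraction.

1. [ext C1·C2]  r_C2² + 36r_C2 − 352 = 0  ⇒  r_C2 = 8 (r>0 drops 1)
2. [ext C2·C3]  r_C2² + 14r_C2 − 176 = 0  ⇒  r_C2 = 8 (r>0 drops 1)

8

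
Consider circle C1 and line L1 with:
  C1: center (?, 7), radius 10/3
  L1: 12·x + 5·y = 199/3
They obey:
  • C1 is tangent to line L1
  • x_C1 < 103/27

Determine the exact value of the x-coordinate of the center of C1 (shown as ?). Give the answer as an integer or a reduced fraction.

1. [C1‖L1]  x_C1² − (47/9)x_C1 − 56/9 = 0  ⇒  x_C1 = -1 or 56/9
2. given x_C1 < 103/27: keep -1

-1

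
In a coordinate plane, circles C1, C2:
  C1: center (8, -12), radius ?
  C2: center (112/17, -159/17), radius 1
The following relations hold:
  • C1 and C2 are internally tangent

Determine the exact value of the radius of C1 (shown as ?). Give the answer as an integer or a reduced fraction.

4

1. [int C1,C2]  r_C1² − 2r_C1 − 8 = 0  ⇒  r_C1 = 4 (r>0 drops 1)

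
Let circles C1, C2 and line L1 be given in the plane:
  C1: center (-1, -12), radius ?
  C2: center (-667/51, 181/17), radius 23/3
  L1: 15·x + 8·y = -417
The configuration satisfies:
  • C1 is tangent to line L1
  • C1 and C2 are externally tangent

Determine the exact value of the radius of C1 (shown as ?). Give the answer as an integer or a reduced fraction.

18

1. [C1‖L1]  r_C1² − 324 = 0  ⇒  r_C1 = 18 (r>0 drops 1)
2. [ext C1·C2]  r_C1² + (46/3)r_C1 − 600 = 0  ⇒  r_C1 = 18 (r>0 drops 1)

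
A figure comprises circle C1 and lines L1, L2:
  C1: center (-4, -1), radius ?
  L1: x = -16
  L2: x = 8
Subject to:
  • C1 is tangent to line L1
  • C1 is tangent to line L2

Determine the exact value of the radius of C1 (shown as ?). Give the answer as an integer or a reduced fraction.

1. [C1‖L1]  r_C1² − 144 = 0  ⇒  r_C1 = 12 (r>0 drops 1)
2. [C1‖L2]  r_C1² − 144 = 0  ⇒  r_C1 = 12 (r>0 drops 1)

12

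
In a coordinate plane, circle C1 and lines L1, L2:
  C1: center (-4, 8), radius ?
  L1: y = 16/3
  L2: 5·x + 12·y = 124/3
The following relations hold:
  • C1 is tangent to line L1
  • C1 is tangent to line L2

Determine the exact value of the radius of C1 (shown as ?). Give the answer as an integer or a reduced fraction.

1. [C1‖L1]  r_C1² − 64/9 = 0  ⇒  r_C1 = 8/3 (r>0 drops 1)
2. [C1‖L2]  r_C1² − 64/9 = 0  ⇒  r_C1 = 8/3 (r>0 drops 1)

8/3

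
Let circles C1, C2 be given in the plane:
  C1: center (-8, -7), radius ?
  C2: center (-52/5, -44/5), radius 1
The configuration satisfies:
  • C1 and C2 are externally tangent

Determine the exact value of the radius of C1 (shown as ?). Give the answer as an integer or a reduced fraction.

1. [ext C1·C2]  r_C1² + 2r_C1 − 8 = 0  ⇒  r_C1 = 2 (r>0 drops 1)

2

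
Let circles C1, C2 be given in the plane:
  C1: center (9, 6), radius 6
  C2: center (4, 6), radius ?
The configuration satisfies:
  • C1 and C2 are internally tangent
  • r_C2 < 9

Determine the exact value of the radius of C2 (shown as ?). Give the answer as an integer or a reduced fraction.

1. [int C1,C2]  r_C2² − 12r_C2 + 11 = 0  ⇒  r_C2 = 1 or 11
2. given r_C2 < 9: keep 1

1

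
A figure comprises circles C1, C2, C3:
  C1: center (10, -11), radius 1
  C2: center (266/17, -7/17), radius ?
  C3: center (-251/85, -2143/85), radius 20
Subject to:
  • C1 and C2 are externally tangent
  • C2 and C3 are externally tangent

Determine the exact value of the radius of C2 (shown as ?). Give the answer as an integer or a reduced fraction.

1. [ext C1·C2]  r_C2² + 2r_C2 − 143 = 0  ⇒  r_C2 = 11 (r>0 drops 1)
2. [ext C2·C3]  r_C2² + 40r_C2 − 561 = 0  ⇒  r_C2 = 11 (r>0 drops 1)

11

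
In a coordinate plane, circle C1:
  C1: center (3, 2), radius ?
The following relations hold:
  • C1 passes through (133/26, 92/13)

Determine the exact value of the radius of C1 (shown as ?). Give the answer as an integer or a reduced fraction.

11/2

1. [C1∋P]  r_C1² − 121/4 = 0  ⇒  r_C1 = 11/2 (r>0 drops 1)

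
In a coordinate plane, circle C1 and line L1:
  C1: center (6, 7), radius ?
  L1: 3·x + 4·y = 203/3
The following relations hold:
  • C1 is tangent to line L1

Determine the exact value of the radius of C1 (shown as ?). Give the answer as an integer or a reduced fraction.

13/3

1. [C1‖L1]  r_C1² − 169/9 = 0  ⇒  r_C1 = 13/3 (r>0 drops 1)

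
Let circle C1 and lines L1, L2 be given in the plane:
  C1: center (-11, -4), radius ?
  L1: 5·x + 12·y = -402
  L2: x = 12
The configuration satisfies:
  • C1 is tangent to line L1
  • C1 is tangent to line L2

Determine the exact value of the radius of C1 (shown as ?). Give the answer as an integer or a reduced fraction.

23

1. [C1‖L1]  r_C1² − 529 = 0  ⇒  r_C1 = 23 (r>0 drops 1)
2. [C1‖L2]  r_C1² − 529 = 0  ⇒  r_C1 = 23 (r>0 drops 1)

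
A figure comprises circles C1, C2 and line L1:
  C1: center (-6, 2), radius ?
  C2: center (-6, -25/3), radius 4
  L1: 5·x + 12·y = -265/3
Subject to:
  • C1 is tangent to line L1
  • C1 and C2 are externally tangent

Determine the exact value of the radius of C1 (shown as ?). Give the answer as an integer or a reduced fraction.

19/3

1. [C1‖L1]  r_C1² − 361/9 = 0  ⇒  r_C1 = 19/3 (r>0 drops 1)
2. [ext C1·C2]  r_C1² + 8r_C1 − 817/9 = 0  ⇒  r_C1 = 19/3 (r>0 drops 1)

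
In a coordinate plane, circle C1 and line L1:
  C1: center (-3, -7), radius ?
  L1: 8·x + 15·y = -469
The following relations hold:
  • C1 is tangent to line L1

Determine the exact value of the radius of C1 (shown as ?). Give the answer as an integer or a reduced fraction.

1. [C1‖L1]  r_C1² − 400 = 0  ⇒  r_C1 = 20 (r>0 drops 1)

20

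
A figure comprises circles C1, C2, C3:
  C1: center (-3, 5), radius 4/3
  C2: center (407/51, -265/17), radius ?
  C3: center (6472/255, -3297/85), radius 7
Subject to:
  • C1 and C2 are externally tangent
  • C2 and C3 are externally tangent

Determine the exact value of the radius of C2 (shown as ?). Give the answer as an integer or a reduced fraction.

1. [ext C1·C2]  r_C2² + (8/3)r_C2 − 1628/3 = 0  ⇒  r_C2 = 22 (r>0 drops 1)
2. [ext C2·C3]  r_C2² + 14r_C2 − 792 = 0  ⇒  r_C2 = 22 (r>0 drops 1)

22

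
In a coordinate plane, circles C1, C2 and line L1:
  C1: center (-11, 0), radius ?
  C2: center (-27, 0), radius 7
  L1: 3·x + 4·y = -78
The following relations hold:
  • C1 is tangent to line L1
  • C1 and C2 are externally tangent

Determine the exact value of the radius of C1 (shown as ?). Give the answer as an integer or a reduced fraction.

9

1. [C1‖L1]  r_C1² − 81 = 0  ⇒  r_C1 = 9 (r>0 drops 1)
2. [ext C1·C2]  r_C1² + 14r_C1 − 207 = 0  ⇒  r_C1 = 9 (r>0 drops 1)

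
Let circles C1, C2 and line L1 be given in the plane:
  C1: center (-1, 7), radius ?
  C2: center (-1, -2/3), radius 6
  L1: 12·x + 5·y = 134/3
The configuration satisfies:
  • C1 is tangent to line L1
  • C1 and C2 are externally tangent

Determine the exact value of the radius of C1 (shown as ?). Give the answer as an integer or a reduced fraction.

1. [C1‖L1]  r_C1² − 25/9 = 0  ⇒  r_C1 = 5/3 (r>0 drops 1)
2. [ext C1·C2]  r_C1² + 12r_C1 − 205/9 = 0  ⇒  r_C1 = 5/3 (r>0 drops 1)

5/3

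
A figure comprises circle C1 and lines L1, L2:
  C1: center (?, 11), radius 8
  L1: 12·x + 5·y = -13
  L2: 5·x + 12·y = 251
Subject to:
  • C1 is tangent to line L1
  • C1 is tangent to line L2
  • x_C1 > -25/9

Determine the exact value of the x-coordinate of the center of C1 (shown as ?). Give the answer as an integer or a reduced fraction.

3

1. [C1‖L1]  x_C1² + (34/3)x_C1 − 43 = 0  ⇒  x_C1 = -43/3 or 3
2. [C1‖L2]  x_C1² − (238/5)x_C1 + 669/5 = 0  ⇒  x_C1 = 3 or 223/5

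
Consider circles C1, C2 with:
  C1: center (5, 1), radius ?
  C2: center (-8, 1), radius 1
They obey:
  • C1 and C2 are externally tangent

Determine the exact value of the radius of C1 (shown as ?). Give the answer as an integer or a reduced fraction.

1. [ext C1·C2]  r_C1² + 2r_C1 − 168 = 0  ⇒  r_C1 = 12 (r>0 drops 1)

12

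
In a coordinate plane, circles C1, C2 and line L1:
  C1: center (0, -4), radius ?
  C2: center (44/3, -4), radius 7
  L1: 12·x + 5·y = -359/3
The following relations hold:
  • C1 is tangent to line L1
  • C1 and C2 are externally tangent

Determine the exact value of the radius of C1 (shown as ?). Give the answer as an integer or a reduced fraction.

23/3

1. [C1‖L1]  r_C1² − 529/9 = 0  ⇒  r_C1 = 23/3 (r>0 drops 1)
2. [ext C1·C2]  r_C1² + 14r_C1 − 1495/9 = 0  ⇒  r_C1 = 23/3 (r>0 drops 1)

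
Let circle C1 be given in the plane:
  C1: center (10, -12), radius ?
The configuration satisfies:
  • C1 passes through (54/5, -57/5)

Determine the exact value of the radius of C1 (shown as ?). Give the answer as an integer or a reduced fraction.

1

1. [C1∋P]  r_C1² − 1 = 0  ⇒  r_C1 = 1 (r>0 drops 1)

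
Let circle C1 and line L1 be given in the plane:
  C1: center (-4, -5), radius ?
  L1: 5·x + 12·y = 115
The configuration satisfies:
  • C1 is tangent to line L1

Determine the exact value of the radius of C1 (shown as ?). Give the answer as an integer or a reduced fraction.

1. [C1‖L1]  r_C1² − 225 = 0  ⇒  r_C1 = 15 (r>0 drops 1)

15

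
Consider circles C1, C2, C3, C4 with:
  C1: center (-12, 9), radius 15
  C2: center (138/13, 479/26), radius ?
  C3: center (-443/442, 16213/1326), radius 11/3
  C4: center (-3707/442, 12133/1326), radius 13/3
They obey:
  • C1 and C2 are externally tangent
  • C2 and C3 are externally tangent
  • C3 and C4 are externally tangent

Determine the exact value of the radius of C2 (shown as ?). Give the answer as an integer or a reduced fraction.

1. [ext C1·C2]  r_C2² + 30r_C2 − 1501/4 = 0  ⇒  r_C2 = 19/2 (r>0 drops 1)
2. [ext C2·C3]  r_C2² + (22/3)r_C2 − 1919/12 = 0  ⇒  r_C2 = 19/2 (r>0 drops 1)

19/2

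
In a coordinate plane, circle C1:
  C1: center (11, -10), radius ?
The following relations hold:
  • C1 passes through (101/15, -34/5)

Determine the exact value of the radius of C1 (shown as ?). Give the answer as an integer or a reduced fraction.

1. [C1∋P]  r_C1² − 256/9 = 0  ⇒  r_C1 = 16/3 (r>0 drops 1)

16/3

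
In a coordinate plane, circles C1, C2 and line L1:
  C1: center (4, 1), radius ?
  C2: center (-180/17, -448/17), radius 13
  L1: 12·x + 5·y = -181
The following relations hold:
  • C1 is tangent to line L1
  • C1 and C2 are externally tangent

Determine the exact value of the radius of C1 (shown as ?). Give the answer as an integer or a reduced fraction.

1. [C1‖L1]  r_C1² − 324 = 0  ⇒  r_C1 = 18 (r>0 drops 1)
2. [ext C1·C2]  r_C1² + 26r_C1 − 792 = 0  ⇒  r_C1 = 18 (r>0 drops 1)

18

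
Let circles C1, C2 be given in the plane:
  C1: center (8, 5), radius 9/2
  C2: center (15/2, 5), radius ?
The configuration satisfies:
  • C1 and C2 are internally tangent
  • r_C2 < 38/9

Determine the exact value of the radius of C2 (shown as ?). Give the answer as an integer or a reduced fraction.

1. [int C1,C2]  r_C2² − 9r_C2 + 20 = 0  ⇒  r_C2 = 4 or 5
2. given r_C2 < 38/9: keep 4

4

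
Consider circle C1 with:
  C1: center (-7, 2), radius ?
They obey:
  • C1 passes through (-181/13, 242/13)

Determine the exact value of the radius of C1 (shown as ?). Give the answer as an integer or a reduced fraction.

18

1. [C1∋P]  r_C1² − 324 = 0  ⇒  r_C1 = 18 (r>0 drops 1)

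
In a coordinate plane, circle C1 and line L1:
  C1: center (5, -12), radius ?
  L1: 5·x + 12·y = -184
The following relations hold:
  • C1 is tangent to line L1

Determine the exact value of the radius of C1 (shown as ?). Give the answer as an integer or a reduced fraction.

1. [C1‖L1]  r_C1² − 25 = 0  ⇒  r_C1 = 5 (r>0 drops 1)

5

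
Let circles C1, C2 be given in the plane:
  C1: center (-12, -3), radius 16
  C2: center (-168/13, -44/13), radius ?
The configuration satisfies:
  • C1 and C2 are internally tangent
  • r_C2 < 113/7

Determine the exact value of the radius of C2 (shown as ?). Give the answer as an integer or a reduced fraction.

1. [int C1,C2]  r_C2² − 32r_C2 + 255 = 0  ⇒  r_C2 = 15 or 17
2. given r_C2 < 113/7: keep 15

15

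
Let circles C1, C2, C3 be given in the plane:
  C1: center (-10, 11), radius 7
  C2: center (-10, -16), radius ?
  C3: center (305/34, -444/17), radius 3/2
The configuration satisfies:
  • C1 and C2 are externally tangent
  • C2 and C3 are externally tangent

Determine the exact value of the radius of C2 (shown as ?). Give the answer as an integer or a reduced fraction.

20

1. [ext C1·C2]  r_C2² + 14r_C2 − 680 = 0  ⇒  r_C2 = 20 (r>0 drops 1)
2. [ext C2·C3]  r_C2² + 3r_C2 − 460 = 0  ⇒  r_C2 = 20 (r>0 drops 1)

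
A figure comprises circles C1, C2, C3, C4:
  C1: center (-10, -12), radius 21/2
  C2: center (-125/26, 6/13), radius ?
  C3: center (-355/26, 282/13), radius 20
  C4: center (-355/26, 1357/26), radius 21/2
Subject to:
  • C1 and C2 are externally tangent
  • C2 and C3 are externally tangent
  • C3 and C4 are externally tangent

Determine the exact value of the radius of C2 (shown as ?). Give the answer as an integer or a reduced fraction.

1. [ext C1·C2]  r_C2² + 21r_C2 − 72 = 0  ⇒  r_C2 = 3 (r>0 drops 1)
2. [ext C2·C3]  r_C2² + 40r_C2 − 129 = 0  ⇒  r_C2 = 3 (r>0 drops 1)

3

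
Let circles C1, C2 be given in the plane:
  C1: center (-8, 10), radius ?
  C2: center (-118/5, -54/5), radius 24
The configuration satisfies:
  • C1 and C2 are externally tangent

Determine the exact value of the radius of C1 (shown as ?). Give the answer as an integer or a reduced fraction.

1. [ext C1·C2]  r_C1² + 48r_C1 − 100 = 0  ⇒  r_C1 = 2 (r>0 drops 1)

2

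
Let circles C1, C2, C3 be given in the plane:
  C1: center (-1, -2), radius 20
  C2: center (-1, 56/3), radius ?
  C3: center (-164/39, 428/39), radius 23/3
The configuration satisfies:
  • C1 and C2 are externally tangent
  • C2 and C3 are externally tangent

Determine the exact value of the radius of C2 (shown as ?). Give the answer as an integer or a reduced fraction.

1. [ext C1·C2]  r_C2² + 40r_C2 − 244/9 = 0  ⇒  r_C2 = 2/3 (r>0 drops 1)
2. [ext C2·C3]  r_C2² + (46/3)r_C2 − 32/3 = 0  ⇒  r_C2 = 2/3 (r>0 drops 1)

2/3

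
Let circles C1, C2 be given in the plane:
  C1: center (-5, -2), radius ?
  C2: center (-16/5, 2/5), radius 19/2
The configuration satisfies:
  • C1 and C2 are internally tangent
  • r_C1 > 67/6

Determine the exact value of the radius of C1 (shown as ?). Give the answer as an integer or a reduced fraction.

25/2

1. [int C1,C2]  r_C1² − 19r_C1 + 325/4 = 0  ⇒  r_C1 = 13/2 or 25/2
2. given r_C1 > 67/6: keep 25/2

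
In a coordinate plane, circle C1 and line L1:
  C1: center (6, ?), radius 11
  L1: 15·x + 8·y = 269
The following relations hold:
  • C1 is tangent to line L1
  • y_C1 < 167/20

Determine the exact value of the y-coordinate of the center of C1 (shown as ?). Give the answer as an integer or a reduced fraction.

-1

1. [C1‖L1]  y_C1² − (179/4)y_C1 − 183/4 = 0  ⇒  y_C1 = -1 or 183/4
2. given y_C1 < 167/20: keep -1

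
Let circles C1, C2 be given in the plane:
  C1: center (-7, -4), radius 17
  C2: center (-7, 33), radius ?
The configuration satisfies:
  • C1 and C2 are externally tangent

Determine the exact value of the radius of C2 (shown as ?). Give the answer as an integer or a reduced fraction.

1. [ext C1·C2]  r_C2² + 34r_C2 − 1080 = 0  ⇒  r_C2 = 20 (r>0 drops 1)

20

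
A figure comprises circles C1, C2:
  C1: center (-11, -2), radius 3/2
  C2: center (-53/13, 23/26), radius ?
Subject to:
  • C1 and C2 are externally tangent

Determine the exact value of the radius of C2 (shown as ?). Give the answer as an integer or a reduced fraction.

6

1. [ext C1·C2]  r_C2² + 3r_C2 − 54 = 0  ⇒  r_C2 = 6 (r>0 drops 1)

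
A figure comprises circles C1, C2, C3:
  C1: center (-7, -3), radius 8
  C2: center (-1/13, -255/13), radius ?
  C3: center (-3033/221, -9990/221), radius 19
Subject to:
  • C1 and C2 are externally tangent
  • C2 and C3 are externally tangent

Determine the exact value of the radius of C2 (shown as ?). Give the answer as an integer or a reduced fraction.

10

1. [ext C1·C2]  r_C2² + 16r_C2 − 260 = 0  ⇒  r_C2 = 10 (r>0 drops 1)
2. [ext C2·C3]  r_C2² + 38r_C2 − 480 = 0  ⇒  r_C2 = 10 (r>0 drops 1)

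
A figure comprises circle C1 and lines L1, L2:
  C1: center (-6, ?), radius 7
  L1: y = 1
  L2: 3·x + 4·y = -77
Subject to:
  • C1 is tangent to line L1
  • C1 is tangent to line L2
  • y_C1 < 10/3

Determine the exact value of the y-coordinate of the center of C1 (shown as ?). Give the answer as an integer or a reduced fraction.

-6

1. [C1‖L1]  y_C1² − 2y_C1 − 48 = 0  ⇒  y_C1 = -6 or 8
2. [C1‖L2]  y_C1² + (59/2)y_C1 + 141 = 0  ⇒  y_C1 = -47/2 or -6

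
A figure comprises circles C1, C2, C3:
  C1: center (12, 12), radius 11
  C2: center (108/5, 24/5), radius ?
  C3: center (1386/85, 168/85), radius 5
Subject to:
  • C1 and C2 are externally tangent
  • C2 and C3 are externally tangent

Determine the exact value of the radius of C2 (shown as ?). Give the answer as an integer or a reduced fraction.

1

1. [ext C1·C2]  r_C2² + 22r_C2 − 23 = 0  ⇒  r_C2 = 1 (r>0 drops 1)
2. [ext C2·C3]  r_C2² + 10r_C2 − 11 = 0  ⇒  r_C2 = 1 (r>0 drops 1)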